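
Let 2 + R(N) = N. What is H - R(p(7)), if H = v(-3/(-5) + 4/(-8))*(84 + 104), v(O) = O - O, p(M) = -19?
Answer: 21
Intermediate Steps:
R(N) = -2 + N
v(O) = 0
H = 0 (H = 0*(84 + 104) = 0*188 = 0)
H - R(p(7)) = 0 - (-2 - 19) = 0 - 1*(-21) = 0 + 21 = 21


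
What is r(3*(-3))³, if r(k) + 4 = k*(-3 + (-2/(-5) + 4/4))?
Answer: 140608/125 ≈ 1124.9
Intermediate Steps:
r(k) = -4 - 8*k/5 (r(k) = -4 + k*(-3 + (-2/(-5) + 4/4)) = -4 + k*(-3 + (-2*(-⅕) + 4*(¼))) = -4 + k*(-3 + (⅖ + 1)) = -4 + k*(-3 + 7/5) = -4 + k*(-8/5) = -4 - 8*k/5)
r(3*(-3))³ = (-4 - 24*(-3)/5)³ = (-4 - 8/5*(-9))³ = (-4 + 72/5)³ = (52/5)³ = 140608/125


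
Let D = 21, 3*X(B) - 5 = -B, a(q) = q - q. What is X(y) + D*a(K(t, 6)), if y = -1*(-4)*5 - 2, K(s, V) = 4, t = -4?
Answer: -13/3 ≈ -4.3333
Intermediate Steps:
a(q) = 0
y = 18 (y = -(-4)*5 - 2 = -1*(-20) - 2 = 20 - 2 = 18)
X(B) = 5/3 - B/3 (X(B) = 5/3 + (-B)/3 = 5/3 - B/3)
X(y) + D*a(K(t, 6)) = (5/3 - 1/3*18) + 21*0 = (5/3 - 6) + 0 = -13/3 + 0 = -13/3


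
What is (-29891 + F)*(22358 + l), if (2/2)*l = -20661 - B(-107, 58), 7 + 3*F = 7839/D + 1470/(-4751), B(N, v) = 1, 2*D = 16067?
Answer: -11610155714758912/229002951 ≈ -5.0699e+7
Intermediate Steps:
D = 16067/2 (D = (½)*16067 = 16067/2 ≈ 8033.5)
F = -483472531/229002951 (F = -7/3 + (7839/(16067/2) + 1470/(-4751))/3 = -7/3 + (7839*(2/16067) + 1470*(-1/4751))/3 = -7/3 + (15678/16067 - 1470/4751)/3 = -7/3 + (⅓)*(50867688/76334317) = -7/3 + 16955896/76334317 = -483472531/229002951 ≈ -2.1112)
l = -20662 (l = -20661 - 1*1 = -20661 - 1 = -20662)
(-29891 + F)*(22358 + l) = (-29891 - 483472531/229002951)*(22358 - 20662) = -6845610680872/229002951*1696 = -11610155714758912/229002951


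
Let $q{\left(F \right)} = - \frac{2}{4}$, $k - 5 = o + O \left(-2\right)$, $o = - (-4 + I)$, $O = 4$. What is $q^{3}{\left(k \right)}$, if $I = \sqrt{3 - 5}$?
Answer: $- \frac{1}{8} \approx -0.125$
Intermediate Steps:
$I = i \sqrt{2}$ ($I = \sqrt{-2} = i \sqrt{2} \approx 1.4142 i$)
$o = 4 - i \sqrt{2}$ ($o = - (-4 + i \sqrt{2}) = 4 - i \sqrt{2} \approx 4.0 - 1.4142 i$)
$k = 1 - i \sqrt{2}$ ($k = 5 + \left(\left(4 - i \sqrt{2}\right) + 4 \left(-2\right)\right) = 5 - \left(4 + i \sqrt{2}\right) = 1 - i \sqrt{2} \approx 1.0 - 1.4142 i$)
$q{\left(F \right)} = - \frac{1}{2}$ ($q{\left(F \right)} = \left(-2\right) \frac{1}{4} = - \frac{1}{2}$)
$q^{3}{\left(k \right)} = \left(- \frac{1}{2}\right)^{3} = - \frac{1}{8}$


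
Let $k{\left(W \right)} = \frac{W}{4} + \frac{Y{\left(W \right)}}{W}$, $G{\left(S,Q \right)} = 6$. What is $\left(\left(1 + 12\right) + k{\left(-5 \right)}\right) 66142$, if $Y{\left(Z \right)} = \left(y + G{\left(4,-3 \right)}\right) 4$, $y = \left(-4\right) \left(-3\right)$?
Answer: $- \frac{1752763}{10} \approx -1.7528 \cdot 10^{5}$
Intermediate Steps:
$y = 12$
$Y{\left(Z \right)} = 72$ ($Y{\left(Z \right)} = \left(12 + 6\right) 4 = 18 \cdot 4 = 72$)
$k{\left(W \right)} = \frac{72}{W} + \frac{W}{4}$ ($k{\left(W \right)} = \frac{W}{4} + \frac{72}{W} = \frac{72}{W} + \frac{W}{4}$)
$\left(\left(1 + 12\right) + k{\left(-5 \right)}\right) 66142 = \left(\left(1 + 12\right) + \left(\frac{72}{-5} + \frac{1}{4} \left(-5\right)\right)\right) 66142 = \left(13 + \left(72 \left(- \frac{1}{5}\right) - \frac{5}{4}\right)\right) 66142 = \left(13 - \frac{313}{20}\right) 66142 = \left(- \frac{53}{20}\right) 66142 = - \frac{1752763}{10}$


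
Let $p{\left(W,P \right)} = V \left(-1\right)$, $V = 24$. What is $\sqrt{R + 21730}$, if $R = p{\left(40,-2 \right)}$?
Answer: $\sqrt{21706} \approx 147.33$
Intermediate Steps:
$p{\left(W,P \right)} = -24$ ($p{\left(W,P \right)} = 24 \left(-1\right) = -24$)
$R = -24$
$\sqrt{R + 21730} = \sqrt{-24 + 21730} = \sqrt{21706}$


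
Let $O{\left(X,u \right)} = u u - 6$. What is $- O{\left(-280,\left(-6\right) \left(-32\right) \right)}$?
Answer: $-36858$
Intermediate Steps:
$O{\left(X,u \right)} = -6 + u^{2}$ ($O{\left(X,u \right)} = u^{2} - 6 = -6 + u^{2}$)
$- O{\left(-280,\left(-6\right) \left(-32\right) \right)} = - (-6 + \left(\left(-6\right) \left(-32\right)\right)^{2}) = - (-6 + 192^{2}) = - (-6 + 36864) = \left(-1\right) 36858 = -36858$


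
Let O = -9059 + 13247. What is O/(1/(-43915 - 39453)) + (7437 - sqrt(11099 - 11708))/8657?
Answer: -3022549850451/8657 - I*sqrt(609)/8657 ≈ -3.4915e+8 - 0.0028506*I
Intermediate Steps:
O = 4188
O/(1/(-43915 - 39453)) + (7437 - sqrt(11099 - 11708))/8657 = 4188/(1/(-43915 - 39453)) + (7437 - sqrt(11099 - 11708))/8657 = 4188/(1/(-83368)) + (7437 - sqrt(-609))*(1/8657) = 4188/(-1/83368) + (7437 - I*sqrt(609))*(1/8657) = 4188*(-83368) + (7437 - I*sqrt(609))*(1/8657) = -349145184 + (7437/8657 - I*sqrt(609)/8657) = -3022549850451/8657 - I*sqrt(609)/8657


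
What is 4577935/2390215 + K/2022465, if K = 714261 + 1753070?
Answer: 3031232975188/966825235995 ≈ 3.1352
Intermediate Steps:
K = 2467331
4577935/2390215 + K/2022465 = 4577935/2390215 + 2467331/2022465 = 4577935*(1/2390215) + 2467331*(1/2022465) = 915587/478043 + 2467331/2022465 = 3031232975188/966825235995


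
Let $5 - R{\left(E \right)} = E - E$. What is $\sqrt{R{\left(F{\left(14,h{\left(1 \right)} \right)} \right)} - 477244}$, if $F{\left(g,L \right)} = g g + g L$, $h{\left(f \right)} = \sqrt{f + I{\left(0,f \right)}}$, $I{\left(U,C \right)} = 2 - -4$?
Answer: $i \sqrt{477239} \approx 690.83 i$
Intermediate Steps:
$I{\left(U,C \right)} = 6$ ($I{\left(U,C \right)} = 2 + 4 = 6$)
$h{\left(f \right)} = \sqrt{6 + f}$ ($h{\left(f \right)} = \sqrt{f + 6} = \sqrt{6 + f}$)
$F{\left(g,L \right)} = g^{2} + L g$
$R{\left(E \right)} = 5$ ($R{\left(E \right)} = 5 - \left(E - E\right) = 5 - 0 = 5 + 0 = 5$)
$\sqrt{R{\left(F{\left(14,h{\left(1 \right)} \right)} \right)} - 477244} = \sqrt{5 - 477244} = \sqrt{-477239} = i \sqrt{477239}$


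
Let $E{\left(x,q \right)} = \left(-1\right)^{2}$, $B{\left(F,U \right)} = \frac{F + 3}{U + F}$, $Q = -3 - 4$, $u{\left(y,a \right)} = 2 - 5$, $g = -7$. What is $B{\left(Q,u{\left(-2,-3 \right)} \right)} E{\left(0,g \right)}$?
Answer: $\frac{2}{5} \approx 0.4$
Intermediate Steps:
$u{\left(y,a \right)} = -3$ ($u{\left(y,a \right)} = 2 - 5 = -3$)
$Q = -7$ ($Q = -3 - 4 = -7$)
$B{\left(F,U \right)} = \frac{3 + F}{F + U}$
$E{\left(x,q \right)} = 1$
$B{\left(Q,u{\left(-2,-3 \right)} \right)} E{\left(0,g \right)} = \frac{3 - 7}{-7 - 3} \cdot 1 = \frac{1}{-10} \left(-4\right) 1 = \left(- \frac{1}{10}\right) \left(-4\right) 1 = \frac{2}{5} \cdot 1 = \frac{2}{5}$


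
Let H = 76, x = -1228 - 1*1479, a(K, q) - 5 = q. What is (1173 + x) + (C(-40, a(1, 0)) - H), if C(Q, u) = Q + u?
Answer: -1645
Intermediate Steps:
a(K, q) = 5 + q
x = -2707 (x = -1228 - 1479 = -2707)
(1173 + x) + (C(-40, a(1, 0)) - H) = (1173 - 2707) + ((-40 + (5 + 0)) - 1*76) = -1534 + ((-40 + 5) - 76) = -1534 + (-35 - 76) = -1534 - 111 = -1645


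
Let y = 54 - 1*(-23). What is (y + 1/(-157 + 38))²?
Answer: 83942244/14161 ≈ 5927.7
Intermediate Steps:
y = 77 (y = 54 + 23 = 77)
(y + 1/(-157 + 38))² = (77 + 1/(-157 + 38))² = (77 + 1/(-119))² = (77 - 1/119)² = (9162/119)² = 83942244/14161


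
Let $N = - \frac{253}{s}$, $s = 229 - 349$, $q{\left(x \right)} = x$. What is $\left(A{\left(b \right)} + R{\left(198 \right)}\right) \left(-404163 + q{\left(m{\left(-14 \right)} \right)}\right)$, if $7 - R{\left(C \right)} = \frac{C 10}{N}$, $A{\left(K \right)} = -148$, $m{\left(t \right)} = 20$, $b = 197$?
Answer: $\frac{10040124549}{23} \approx 4.3653 \cdot 10^{8}$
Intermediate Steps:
$s = -120$
$N = \frac{253}{120}$ ($N = - \frac{253}{-120} = \left(-253\right) \left(- \frac{1}{120}\right) = \frac{253}{120} \approx 2.1083$)
$R{\left(C \right)} = 7 - \frac{1200 C}{253}$ ($R{\left(C \right)} = 7 - \frac{C 10}{\frac{253}{120}} = 7 - 10 C \frac{120}{253} = 7 - \frac{1200 C}{253}$)
$\left(A{\left(b \right)} + R{\left(198 \right)}\right) \left(-404163 + q{\left(m{\left(-14 \right)} \right)}\right) = \left(-148 + \left(7 - \frac{21600}{23}\right)\right) \left(-404163 + 20\right) = \left(-148 + \left(7 - \frac{21600}{23}\right)\right) \left(-404143\right) = \left(-148 - \frac{21439}{23}\right) \left(-404143\right) = \left(- \frac{24843}{23}\right) \left(-404143\right) = \frac{10040124549}{23}$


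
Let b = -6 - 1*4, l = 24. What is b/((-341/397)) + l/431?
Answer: 1719254/146971 ≈ 11.698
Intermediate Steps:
b = -10 (b = -6 - 4 = -10)
b/((-341/397)) + l/431 = -10/((-341/397)) + 24/431 = -10/((-341*1/397)) + 24*(1/431) = -10/(-341/397) + 24/431 = -10*(-397/341) + 24/431 = 3970/341 + 24/431 = 1719254/146971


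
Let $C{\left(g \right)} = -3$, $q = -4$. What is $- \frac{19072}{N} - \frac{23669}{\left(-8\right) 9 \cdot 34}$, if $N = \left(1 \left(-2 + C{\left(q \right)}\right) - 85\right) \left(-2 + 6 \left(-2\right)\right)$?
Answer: $- \frac{468481}{85680} \approx -5.4678$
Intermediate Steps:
$N = 1260$ ($N = \left(1 \left(-2 - 3\right) - 85\right) \left(-2 + 6 \left(-2\right)\right) = \left(1 \left(-5\right) - 85\right) \left(-2 - 12\right) = \left(-5 - 85\right) \left(-14\right) = \left(-90\right) \left(-14\right) = 1260$)
$- \frac{19072}{N} - \frac{23669}{\left(-8\right) 9 \cdot 34} = - \frac{19072}{1260} - \frac{23669}{\left(-8\right) 9 \cdot 34} = \left(-19072\right) \frac{1}{1260} - \frac{23669}{\left(-72\right) 34} = - \frac{4768}{315} - \frac{23669}{-2448} = - \frac{4768}{315} - - \frac{23669}{2448} = - \frac{4768}{315} + \frac{23669}{2448} = - \frac{468481}{85680}$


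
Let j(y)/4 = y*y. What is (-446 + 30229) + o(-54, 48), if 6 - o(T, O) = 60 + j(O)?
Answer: 20513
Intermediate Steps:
j(y) = 4*y² (j(y) = 4*(y*y) = 4*y²)
o(T, O) = -54 - 4*O² (o(T, O) = 6 - (60 + 4*O²) = 6 + (-60 - 4*O²) = -54 - 4*O²)
(-446 + 30229) + o(-54, 48) = (-446 + 30229) + (-54 - 4*48²) = 29783 + (-54 - 4*2304) = 29783 + (-54 - 9216) = 29783 - 9270 = 20513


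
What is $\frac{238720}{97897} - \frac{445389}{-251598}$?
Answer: $\frac{34554573831}{8210229802} \approx 4.2087$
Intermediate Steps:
$\frac{238720}{97897} - \frac{445389}{-251598} = 238720 \cdot \frac{1}{97897} - - \frac{148463}{83866} = \frac{238720}{97897} + \frac{148463}{83866} = \frac{34554573831}{8210229802}$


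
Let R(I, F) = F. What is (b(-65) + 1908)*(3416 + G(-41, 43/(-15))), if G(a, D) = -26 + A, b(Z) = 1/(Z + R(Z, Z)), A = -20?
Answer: 83589143/13 ≈ 6.4299e+6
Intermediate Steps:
b(Z) = 1/(2*Z) (b(Z) = 1/(Z + Z) = 1/(2*Z))
G(a, D) = -46 (G(a, D) = -26 - 20 = -46)
(b(-65) + 1908)*(3416 + G(-41, 43/(-15))) = ((1/2)/(-65) + 1908)*(3416 - 46) = ((1/2)*(-1/65) + 1908)*3370 = (-1/130 + 1908)*3370 = (248039/130)*3370 = 83589143/13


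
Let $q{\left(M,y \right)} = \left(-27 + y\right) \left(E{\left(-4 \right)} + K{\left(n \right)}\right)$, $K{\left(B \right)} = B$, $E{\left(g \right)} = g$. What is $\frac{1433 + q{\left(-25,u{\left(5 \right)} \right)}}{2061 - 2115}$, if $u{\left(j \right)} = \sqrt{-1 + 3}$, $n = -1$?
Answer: $- \frac{784}{27} + \frac{5 \sqrt{2}}{54} \approx -28.906$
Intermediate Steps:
$u{\left(j \right)} = \sqrt{2}$
$q{\left(M,y \right)} = 135 - 5 y$ ($q{\left(M,y \right)} = \left(-27 + y\right) \left(-4 - 1\right) = \left(-27 + y\right) \left(-5\right) = 135 - 5 y$)
$\frac{1433 + q{\left(-25,u{\left(5 \right)} \right)}}{2061 - 2115} = \frac{1433 + \left(135 - 5 \sqrt{2}\right)}{2061 - 2115} = \frac{1568 - 5 \sqrt{2}}{-54} = \left(1568 - 5 \sqrt{2}\right) \left(- \frac{1}{54}\right) = - \frac{784}{27} + \frac{5 \sqrt{2}}{54}$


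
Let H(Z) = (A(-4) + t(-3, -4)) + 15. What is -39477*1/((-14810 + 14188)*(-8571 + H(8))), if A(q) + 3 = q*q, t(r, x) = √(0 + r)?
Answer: -337252011/45395333944 - 39477*I*√3/45395333944 ≈ -0.0074292 - 1.5062e-6*I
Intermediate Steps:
t(r, x) = √r
A(q) = -3 + q² (A(q) = -3 + q*q = -3 + q²)
H(Z) = 28 + I*√3 (H(Z) = ((-3 + (-4)²) + √(-3)) + 15 = ((-3 + 16) + I*√3) + 15 = (13 + I*√3) + 15 = 28 + I*√3)
-39477*1/((-14810 + 14188)*(-8571 + H(8))) = -39477*1/((-14810 + 14188)*(-8571 + (28 + I*√3))) = -39477*(-1/(622*(-8543 + I*√3))) = -39477/(5313746 - 622*I*√3)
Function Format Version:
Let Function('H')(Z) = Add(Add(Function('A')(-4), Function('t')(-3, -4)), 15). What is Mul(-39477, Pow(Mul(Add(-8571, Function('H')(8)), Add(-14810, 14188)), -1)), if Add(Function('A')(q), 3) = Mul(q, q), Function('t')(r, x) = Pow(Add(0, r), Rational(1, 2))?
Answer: Add(Rational(-337252011, 45395333944), Mul(Rational(-39477, 45395333944), I, Pow(3, Rational(1, 2)))) ≈ Add(-0.0074292, Mul(-1.5062e-6, I))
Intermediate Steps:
Function('t')(r, x) = Pow(r, Rational(1, 2))
Function('A')(q) = Add(-3, Pow(q, 2)) (Function('A')(q) = Add(-3, Mul(q, q)) = Add(-3, Pow(q, 2)))
Function('H')(Z) = Add(28, Mul(I, Pow(3, Rational(1, 2)))) (Function('H')(Z) = Add(Add(Add(-3, Pow(-4, 2)), Pow(-3, Rational(1, 2))), 15) = Add(Add(Add(-3, 16), Mul(I, Pow(3, Rational(1, 2)))), 15) = Add(Add(13, Mul(I, Pow(3, Rational(1, 2)))), 15) = Add(28, Mul(I, Pow(3, Rational(1, 2)))))
Mul(-39477, Pow(Mul(Add(-8571, Function('H')(8)), Add(-14810, 14188)), -1)) = Mul(-39477, Pow(Mul(Add(-8571, Add(28, Mul(I, Pow(3, Rational(1, 2))))), Add(-14810, 14188)), -1)) = Mul(-39477, Pow(Mul(Add(-8543, Mul(I, Pow(3, Rational(1, 2)))), -622), -1)) = Mul(-39477, Pow(Add(5313746, Mul(-622, I, Pow(3, Rational(1, 2)))), -1))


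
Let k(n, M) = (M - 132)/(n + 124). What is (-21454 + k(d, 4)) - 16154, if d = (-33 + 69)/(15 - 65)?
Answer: -57955528/1541 ≈ -37609.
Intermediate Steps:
d = -18/25 (d = 36/(-50) = 36*(-1/50) = -18/25 ≈ -0.72000)
k(n, M) = (-132 + M)/(124 + n)
(-21454 + k(d, 4)) - 16154 = (-21454 + (-132 + 4)/(124 - 18/25)) - 16154 = (-21454 - 128/(3082/25)) - 16154 = (-21454 + (25/3082)*(-128)) - 16154 = (-21454 - 1600/1541) - 16154 = -33062214/1541 - 16154 = -57955528/1541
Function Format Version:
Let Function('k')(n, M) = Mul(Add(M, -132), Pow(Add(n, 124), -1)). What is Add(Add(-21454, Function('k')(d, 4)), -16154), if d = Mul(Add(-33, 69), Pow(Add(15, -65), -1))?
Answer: Rational(-57955528, 1541) ≈ -37609.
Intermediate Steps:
d = Rational(-18, 25) (d = Mul(36, Pow(-50, -1)) = Mul(36, Rational(-1, 50)) = Rational(-18, 25) ≈ -0.72000)
Function('k')(n, M) = Mul(Pow(Add(124, n), -1), Add(-132, M)) (Function('k')(n, M) = Mul(Add(-132, M), Pow(Add(124, n), -1)) = Mul(Pow(Add(124, n), -1), Add(-132, M)))
Add(Add(-21454, Function('k')(d, 4)), -16154) = Add(Add(-21454, Mul(Pow(Add(124, Rational(-18, 25)), -1), Add(-132, 4))), -16154) = Add(Add(-21454, Mul(Pow(Rational(3082, 25), -1), -128)), -16154) = Add(Add(-21454, Mul(Rational(25, 3082), -128)), -16154) = Add(Add(-21454, Rational(-1600, 1541)), -16154) = Add(Rational(-33062214, 1541), -16154) = Rational(-57955528, 1541)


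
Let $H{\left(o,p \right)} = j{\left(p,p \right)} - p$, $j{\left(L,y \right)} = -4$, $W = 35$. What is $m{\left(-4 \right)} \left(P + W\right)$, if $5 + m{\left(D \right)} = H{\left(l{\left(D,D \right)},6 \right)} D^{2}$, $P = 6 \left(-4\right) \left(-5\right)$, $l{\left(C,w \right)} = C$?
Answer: $-25575$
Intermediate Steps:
$P = 120$ ($P = \left(-24\right) \left(-5\right) = 120$)
$H{\left(o,p \right)} = -4 - p$
$m{\left(D \right)} = -5 - 10 D^{2}$ ($m{\left(D \right)} = -5 + \left(-4 - 6\right) D^{2} = -5 - 10 D^{2}$)
$m{\left(-4 \right)} \left(P + W\right) = \left(-5 - 10 \left(-4\right)^{2}\right) \left(120 + 35\right) = \left(-5 - 160\right) 155 = \left(-165\right) 155 = -25575$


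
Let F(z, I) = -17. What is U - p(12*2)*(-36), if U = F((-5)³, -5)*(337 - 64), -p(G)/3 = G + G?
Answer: -9825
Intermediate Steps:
p(G) = -6*G (p(G) = -3*(G + G) = -6*G)
U = -4641 (U = -17*(337 - 64) = -17*273 = -4641)
U - p(12*2)*(-36) = -4641 - (-72*2)*(-36) = -4641 - (-6*24)*(-36) = -4641 - (-144)*(-36) = -4641 - 1*5184 = -4641 - 5184 = -9825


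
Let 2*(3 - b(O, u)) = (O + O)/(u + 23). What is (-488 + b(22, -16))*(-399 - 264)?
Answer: 2265471/7 ≈ 3.2364e+5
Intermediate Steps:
b(O, u) = 3 - O/(23 + u) (b(O, u) = 3 - (O + O)/(2*(u + 23)) = 3 - 2*O/(2*(23 + u)) = 3 - O/(23 + u))
(-488 + b(22, -16))*(-399 - 264) = (-488 + (69 - 1*22 + 3*(-16))/(23 - 16))*(-399 - 264) = (-488 + (69 - 22 - 48)/7)*(-663) = (-488 + (⅐)*(-1))*(-663) = (-488 - ⅐)*(-663) = -3417/7*(-663) = 2265471/7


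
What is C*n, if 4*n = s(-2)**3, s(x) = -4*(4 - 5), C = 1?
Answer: 16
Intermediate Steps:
s(x) = 4 (s(x) = -4*(-1) = 4)
n = 16 (n = (1/4)*4**3 = (1/4)*64 = 16)
C*n = 1*16 = 16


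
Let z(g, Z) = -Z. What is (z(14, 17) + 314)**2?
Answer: 88209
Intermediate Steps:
(z(14, 17) + 314)**2 = (-1*17 + 314)**2 = (-17 + 314)**2 = 297**2 = 88209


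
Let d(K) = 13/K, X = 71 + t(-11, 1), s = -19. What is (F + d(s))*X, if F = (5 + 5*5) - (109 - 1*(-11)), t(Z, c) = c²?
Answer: -124056/19 ≈ -6529.3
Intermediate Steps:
X = 72 (X = 71 + 1² = 71 + 1 = 72)
F = -90 (F = (5 + 25) - (109 + 11) = 30 - 1*120 = 30 - 120 = -90)
(F + d(s))*X = (-90 + 13/(-19))*72 = (-90 + 13*(-1/19))*72 = (-90 - 13/19)*72 = -1723/19*72 = -124056/19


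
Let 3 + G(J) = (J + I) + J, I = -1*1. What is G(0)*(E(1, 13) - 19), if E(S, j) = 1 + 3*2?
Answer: 48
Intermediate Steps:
I = -1
E(S, j) = 7 (E(S, j) = 1 + 6 = 7)
G(J) = -4 + 2*J (G(J) = -3 + ((J - 1) + J) = -3 + ((-1 + J) + J) = -3 + (-1 + 2*J) = -4 + 2*J)
G(0)*(E(1, 13) - 19) = (-4 + 2*0)*(7 - 19) = (-4 + 0)*(-12) = -4*(-12) = 48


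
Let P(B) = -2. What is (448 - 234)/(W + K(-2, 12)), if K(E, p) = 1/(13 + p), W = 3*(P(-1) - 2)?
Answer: -5350/299 ≈ -17.893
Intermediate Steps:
W = -12 (W = 3*(-2 - 2) = 3*(-4) = -12)
(448 - 234)/(W + K(-2, 12)) = (448 - 234)/(-12 + 1/(13 + 12)) = 214/(-12 + 1/25) = 214/(-299/25) = 214*(-25/299) = -5350/299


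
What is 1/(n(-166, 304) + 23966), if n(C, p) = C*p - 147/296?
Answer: -296/7843555 ≈ -3.7738e-5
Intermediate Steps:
n(C, p) = -147/296 + C*p (n(C, p) = C*p - 147*1/296 = C*p - 147/296 = -147/296 + C*p)
1/(n(-166, 304) + 23966) = 1/((-147/296 - 166*304) + 23966) = 1/((-147/296 - 50464) + 23966) = 1/(-14937491/296 + 23966) = 1/(-7843555/296) = -296/7843555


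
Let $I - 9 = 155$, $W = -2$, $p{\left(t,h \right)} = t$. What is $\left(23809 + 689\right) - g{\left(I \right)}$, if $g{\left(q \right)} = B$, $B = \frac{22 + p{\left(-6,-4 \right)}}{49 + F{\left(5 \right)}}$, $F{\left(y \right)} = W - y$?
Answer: $\frac{514450}{21} \approx 24498.0$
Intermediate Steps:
$F{\left(y \right)} = -2 - y$
$I = 164$ ($I = 9 + 155 = 164$)
$B = \frac{8}{21}$ ($B = \frac{22 - 6}{49 - 7} = \frac{16}{49 - 7} = \frac{16}{42} = 16 \cdot \frac{1}{42} = \frac{8}{21} \approx 0.38095$)
$g{\left(q \right)} = \frac{8}{21}$
$\left(23809 + 689\right) - g{\left(I \right)} = \left(23809 + 689\right) - \frac{8}{21} = 24498 - \frac{8}{21} = \frac{514450}{21}$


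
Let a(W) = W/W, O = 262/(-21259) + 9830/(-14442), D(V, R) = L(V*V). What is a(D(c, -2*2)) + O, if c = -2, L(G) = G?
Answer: 47131352/153511239 ≈ 0.30702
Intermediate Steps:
D(V, R) = V² (D(V, R) = V*V = V²)
O = -106379887/153511239 (O = 262*(-1/21259) + 9830*(-1/14442) = -262/21259 - 4915/7221 = -106379887/153511239 ≈ -0.69298)
a(W) = 1
a(D(c, -2*2)) + O = 1 - 106379887/153511239 = 47131352/153511239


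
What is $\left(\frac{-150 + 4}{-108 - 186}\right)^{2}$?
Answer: $\frac{5329}{21609} \approx 0.24661$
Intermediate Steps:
$\left(\frac{-150 + 4}{-108 - 186}\right)^{2} = \left(- \frac{146}{-108 - 186}\right)^{2} = \left(- \frac{146}{-294}\right)^{2} = \left(\left(-146\right) \left(- \frac{1}{294}\right)\right)^{2} = \left(\frac{73}{147}\right)^{2} = \frac{5329}{21609}$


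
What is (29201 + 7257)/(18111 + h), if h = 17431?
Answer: 18229/17771 ≈ 1.0258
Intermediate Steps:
(29201 + 7257)/(18111 + h) = (29201 + 7257)/(18111 + 17431) = 36458/35542 = 36458*(1/35542) = 18229/17771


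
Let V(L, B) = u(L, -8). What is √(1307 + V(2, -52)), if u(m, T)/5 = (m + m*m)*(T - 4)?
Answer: √947 ≈ 30.773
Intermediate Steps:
u(m, T) = 5*(-4 + T)*(m + m²) (u(m, T) = 5*((m + m*m)*(T - 4)) = 5*((m + m²)*(-4 + T)) = 5*((-4 + T)*(m + m²)) = 5*(-4 + T)*(m + m²))
V(L, B) = 5*L*(-12 - 12*L) (V(L, B) = 5*L*(-4 - 8 - 4*L - 8*L) = 5*L*(-12 - 12*L))
√(1307 + V(2, -52)) = √(1307 - 60*2*(1 + 2)) = √(1307 - 60*2*3) = √(1307 - 360) = √947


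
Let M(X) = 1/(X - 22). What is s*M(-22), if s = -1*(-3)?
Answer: -3/44 ≈ -0.068182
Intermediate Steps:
M(X) = 1/(-22 + X)
s = 3
s*M(-22) = 3/(-22 - 22) = 3/(-44) = 3*(-1/44) = -3/44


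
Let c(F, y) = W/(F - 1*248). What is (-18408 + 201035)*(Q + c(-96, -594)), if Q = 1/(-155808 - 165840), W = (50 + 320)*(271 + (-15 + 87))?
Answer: -931862212322381/13830864 ≈ -6.7376e+7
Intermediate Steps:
W = 126910 (W = 370*(271 + 72) = 370*343 = 126910)
Q = -1/321648 (Q = 1/(-321648) = -1/321648 ≈ -3.1090e-6)
c(F, y) = 126910/(-248 + F) (c(F, y) = 126910/(F - 1*248) = 126910/(F - 248) = 126910/(-248 + F))
(-18408 + 201035)*(Q + c(-96, -594)) = (-18408 + 201035)*(-1/321648 + 126910/(-248 - 96)) = 182627*(-1/321648 + 126910/(-344)) = 182627*(-1/321648 + 126910*(-1/344)) = 182627*(-1/321648 - 63455/172) = 182627*(-5102543503/13830864) = -931862212322381/13830864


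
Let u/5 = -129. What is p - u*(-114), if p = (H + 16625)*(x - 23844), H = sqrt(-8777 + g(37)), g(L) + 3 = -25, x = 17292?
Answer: -109000530 - 6552*I*sqrt(8805) ≈ -1.09e+8 - 6.1481e+5*I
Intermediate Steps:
u = -645 (u = 5*(-129) = -645)
g(L) = -28 (g(L) = -3 - 25 = -28)
H = I*sqrt(8805) (H = sqrt(-8777 - 28) = sqrt(-8805) = I*sqrt(8805) ≈ 93.835*I)
p = -108927000 - 6552*I*sqrt(8805) (p = (I*sqrt(8805) + 16625)*(17292 - 23844) = (16625 + I*sqrt(8805))*(-6552) = -108927000 - 6552*I*sqrt(8805) ≈ -1.0893e+8 - 6.1481e+5*I)
p - u*(-114) = (-108927000 - 6552*I*sqrt(8805)) - (-645)*(-114) = (-108927000 - 6552*I*sqrt(8805)) - 1*73530 = (-108927000 - 6552*I*sqrt(8805)) - 73530 = -109000530 - 6552*I*sqrt(8805)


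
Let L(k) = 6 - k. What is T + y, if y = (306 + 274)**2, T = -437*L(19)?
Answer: 342081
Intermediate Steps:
T = 5681 (T = -437*(6 - 1*19) = -437*(6 - 19) = -437*(-13) = 5681)
y = 336400 (y = 580**2 = 336400)
T + y = 5681 + 336400 = 342081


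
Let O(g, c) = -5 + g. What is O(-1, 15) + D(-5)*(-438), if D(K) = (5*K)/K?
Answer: -2196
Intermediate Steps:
D(K) = 5
O(-1, 15) + D(-5)*(-438) = (-5 - 1) + 5*(-438) = -6 - 2190 = -2196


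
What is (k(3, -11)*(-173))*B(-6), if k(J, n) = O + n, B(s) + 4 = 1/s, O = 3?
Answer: -17300/3 ≈ -5766.7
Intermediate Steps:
B(s) = -4 + 1/s
k(J, n) = 3 + n
(k(3, -11)*(-173))*B(-6) = ((3 - 11)*(-173))*(-4 + 1/(-6)) = (-8*(-173))*(-4 - ⅙) = 1384*(-25/6) = -17300/3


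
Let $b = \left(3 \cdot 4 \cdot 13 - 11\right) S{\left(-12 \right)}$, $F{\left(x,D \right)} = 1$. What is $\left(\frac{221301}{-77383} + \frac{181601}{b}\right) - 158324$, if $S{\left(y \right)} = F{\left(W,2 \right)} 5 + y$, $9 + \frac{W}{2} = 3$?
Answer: $- \frac{1778519619154}{11220535} \approx -1.5851 \cdot 10^{5}$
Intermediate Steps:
$W = -12$ ($W = -18 + 2 \cdot 3 = -18 + 6 = -12$)
$S{\left(y \right)} = 5 + y$ ($S{\left(y \right)} = 1 \cdot 5 + y = 5 + y$)
$b = -1015$ ($b = \left(3 \cdot 4 \cdot 13 - 11\right) \left(5 - 12\right) = \left(12 \cdot 13 - 11\right) \left(-7\right) = \left(156 - 11\right) \left(-7\right) = 145 \left(-7\right) = -1015$)
$\left(\frac{221301}{-77383} + \frac{181601}{b}\right) - 158324 = \left(\frac{221301}{-77383} + \frac{181601}{-1015}\right) - 158324 = \left(221301 \left(- \frac{1}{77383}\right) + 181601 \left(- \frac{1}{1015}\right)\right) - 158324 = \left(- \frac{221301}{77383} - \frac{25943}{145}\right) - 158324 = - \frac{2039635814}{11220535} - 158324 = - \frac{1778519619154}{11220535}$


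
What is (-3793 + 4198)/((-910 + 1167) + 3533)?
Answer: 81/758 ≈ 0.10686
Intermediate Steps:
(-3793 + 4198)/((-910 + 1167) + 3533) = 405/(257 + 3533) = 405/3790 = 405*(1/3790) = 81/758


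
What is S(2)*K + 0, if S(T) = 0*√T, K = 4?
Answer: 0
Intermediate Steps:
S(T) = 0
S(2)*K + 0 = 0*4 + 0 = 0 + 0 = 0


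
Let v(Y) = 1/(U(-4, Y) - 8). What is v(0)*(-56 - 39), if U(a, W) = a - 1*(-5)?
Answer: 95/7 ≈ 13.571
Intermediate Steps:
U(a, W) = 5 + a (U(a, W) = a + 5 = 5 + a)
v(Y) = -1/7 (v(Y) = 1/((5 - 4) - 8) = 1/(1 - 8) = 1/(-7) = -1/7)
v(0)*(-56 - 39) = -(-56 - 39)/7 = -1/7*(-95) = 95/7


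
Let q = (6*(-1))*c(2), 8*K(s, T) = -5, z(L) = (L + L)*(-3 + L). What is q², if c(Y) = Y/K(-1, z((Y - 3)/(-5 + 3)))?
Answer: 9216/25 ≈ 368.64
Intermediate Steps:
z(L) = 2*L*(-3 + L) (z(L) = (2*L)*(-3 + L) = 2*L*(-3 + L))
K(s, T) = -5/8 (K(s, T) = (⅛)*(-5) = -5/8)
c(Y) = -8*Y/5 (c(Y) = Y/(-5/8) = Y*(-8/5) = -8*Y/5)
q = 96/5 (q = (6*(-1))*(-8/5*2) = -6*(-16/5) = 96/5 ≈ 19.200)
q² = (96/5)² = 9216/25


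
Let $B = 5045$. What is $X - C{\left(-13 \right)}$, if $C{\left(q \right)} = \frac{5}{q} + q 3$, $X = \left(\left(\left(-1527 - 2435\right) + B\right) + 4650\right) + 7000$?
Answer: $\frac{166041}{13} \approx 12772.0$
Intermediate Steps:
$X = 12733$ ($X = \left(\left(\left(-1527 - 2435\right) + 5045\right) + 4650\right) + 7000 = \left(\left(-3962 + 5045\right) + 4650\right) + 7000 = \left(1083 + 4650\right) + 7000 = 5733 + 7000 = 12733$)
$C{\left(q \right)} = 3 q + \frac{5}{q}$ ($C{\left(q \right)} = \frac{5}{q} + 3 q = 3 q + \frac{5}{q}$)
$X - C{\left(-13 \right)} = 12733 - \left(3 \left(-13\right) + \frac{5}{-13}\right) = 12733 - \left(-39 + 5 \left(- \frac{1}{13}\right)\right) = 12733 - \left(-39 - \frac{5}{13}\right) = 12733 - - \frac{512}{13} = 12733 + \frac{512}{13} = \frac{166041}{13}$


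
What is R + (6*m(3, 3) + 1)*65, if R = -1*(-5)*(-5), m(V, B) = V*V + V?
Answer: 4720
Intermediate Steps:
m(V, B) = V + V² (m(V, B) = V² + V = V + V²)
R = -25 (R = 5*(-5) = -25)
R + (6*m(3, 3) + 1)*65 = -25 + (6*(3*(1 + 3)) + 1)*65 = -25 + (6*(3*4) + 1)*65 = -25 + (6*12 + 1)*65 = -25 + (72 + 1)*65 = -25 + 73*65 = -25 + 4745 = 4720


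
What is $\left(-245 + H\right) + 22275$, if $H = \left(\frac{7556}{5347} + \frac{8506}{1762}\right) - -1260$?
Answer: $\frac{109741763657}{4710707} \approx 23296.0$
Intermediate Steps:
$H = \frac{5964888447}{4710707}$ ($H = \left(7556 \cdot \frac{1}{5347} + 8506 \cdot \frac{1}{1762}\right) + 1260 = \left(\frac{7556}{5347} + \frac{4253}{881}\right) + 1260 = \frac{29397627}{4710707} + 1260 = \frac{5964888447}{4710707} \approx 1266.2$)
$\left(-245 + H\right) + 22275 = \left(-245 + \frac{5964888447}{4710707}\right) + 22275 = \frac{4810765232}{4710707} + 22275 = \frac{109741763657}{4710707}$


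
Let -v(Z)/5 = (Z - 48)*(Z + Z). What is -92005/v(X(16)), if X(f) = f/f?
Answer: -18401/94 ≈ -195.76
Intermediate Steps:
X(f) = 1
v(Z) = -10*Z*(-48 + Z) (v(Z) = -5*(Z - 48)*(Z + Z) = -5*(-48 + Z)*2*Z = -10*Z*(-48 + Z))
-92005/v(X(16)) = -92005*1/(10*(48 - 1*1)) = -92005*1/(10*(48 - 1)) = -92005/(10*1*47) = -92005/470 = -92005*1/470 = -18401/94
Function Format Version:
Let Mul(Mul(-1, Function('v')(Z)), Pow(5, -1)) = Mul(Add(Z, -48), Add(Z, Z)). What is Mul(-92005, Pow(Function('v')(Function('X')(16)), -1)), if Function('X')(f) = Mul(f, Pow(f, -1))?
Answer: Rational(-18401, 94) ≈ -195.76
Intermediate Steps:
Function('X')(f) = 1
Function('v')(Z) = Mul(-10, Z, Add(-48, Z)) (Function('v')(Z) = Mul(-5, Mul(Add(Z, -48), Add(Z, Z))) = Mul(-5, Mul(Add(-48, Z), Mul(2, Z))) = Mul(-5, Mul(2, Z, Add(-48, Z))) = Mul(-10, Z, Add(-48, Z)))
Mul(-92005, Pow(Function('v')(Function('X')(16)), -1)) = Mul(-92005, Pow(Mul(10, 1, Add(48, Mul(-1, 1))), -1)) = Mul(-92005, Pow(Mul(10, 1, Add(48, -1)), -1)) = Mul(-92005, Pow(Mul(10, 1, 47), -1)) = Mul(-92005, Pow(470, -1)) = Mul(-92005, Rational(1, 470)) = Rational(-18401, 94)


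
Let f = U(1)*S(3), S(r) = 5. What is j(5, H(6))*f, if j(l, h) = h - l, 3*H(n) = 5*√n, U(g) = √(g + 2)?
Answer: -25*√3 + 25*√2 ≈ -7.9459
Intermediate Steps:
U(g) = √(2 + g)
H(n) = 5*√n/3 (H(n) = (5*√n)/3 = 5*√n/3)
f = 5*√3 (f = √(2 + 1)*5 = √3*5 = 5*√3 ≈ 8.6602)
j(5, H(6))*f = (5*√6/3 - 1*5)*(5*√3) = (5*√6/3 - 5)*(5*√3) = (-5 + 5*√6/3)*(5*√3) = 5*√3*(-5 + 5*√6/3)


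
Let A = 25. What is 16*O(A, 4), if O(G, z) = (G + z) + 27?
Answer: 896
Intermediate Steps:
O(G, z) = 27 + G + z
16*O(A, 4) = 16*(27 + 25 + 4) = 16*56 = 896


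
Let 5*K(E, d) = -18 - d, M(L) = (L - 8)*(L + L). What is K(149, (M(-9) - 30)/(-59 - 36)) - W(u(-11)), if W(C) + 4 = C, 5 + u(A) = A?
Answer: 8066/475 ≈ 16.981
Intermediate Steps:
M(L) = 2*L*(-8 + L) (M(L) = (-8 + L)*(2*L) = 2*L*(-8 + L))
u(A) = -5 + A
K(E, d) = -18/5 - d/5 (K(E, d) = (-18 - d)/5 = -18/5 - d/5)
W(C) = -4 + C
K(149, (M(-9) - 30)/(-59 - 36)) - W(u(-11)) = (-18/5 - (2*(-9)*(-8 - 9) - 30)/(5*(-59 - 36))) - (-4 + (-5 - 11)) = (-18/5 - (2*(-9)*(-17) - 30)/(5*(-95))) - (-4 - 16) = (-18/5 - (306 - 30)*(-1)/(5*95)) - 1*(-20) = (-18/5 - 276*(-1)/(5*95)) + 20 = (-18/5 - 1/5*(-276/95)) + 20 = (-18/5 + 276/475) + 20 = -1434/475 + 20 = 8066/475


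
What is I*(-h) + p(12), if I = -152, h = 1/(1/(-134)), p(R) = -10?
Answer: -20378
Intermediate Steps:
h = -134 (h = 1/(-1/134) = -134)
I*(-h) + p(12) = -(-152)*(-134) - 10 = -152*134 - 10 = -20368 - 10 = -20378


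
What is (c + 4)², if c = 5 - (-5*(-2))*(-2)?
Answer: 841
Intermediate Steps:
c = 25 (c = 5 - 10*(-2) = 5 - 1*(-20) = 5 + 20 = 25)
(c + 4)² = (25 + 4)² = 29² = 841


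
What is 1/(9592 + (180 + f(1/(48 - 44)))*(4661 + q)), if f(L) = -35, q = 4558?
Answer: 1/1346347 ≈ 7.4275e-7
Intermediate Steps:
1/(9592 + (180 + f(1/(48 - 44)))*(4661 + q)) = 1/(9592 + (180 - 35)*(4661 + 4558)) = 1/(9592 + 145*9219) = 1/(9592 + 1336755) = 1/1346347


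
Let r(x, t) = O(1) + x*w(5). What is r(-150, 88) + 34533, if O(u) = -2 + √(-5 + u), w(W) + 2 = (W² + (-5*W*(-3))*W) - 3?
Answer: -24719 + 2*I ≈ -24719.0 + 2.0*I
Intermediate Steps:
w(W) = -5 + 16*W² (w(W) = -2 + ((W² + (-5*W*(-3))*W) - 3) = -2 + ((W² + (15*W)*W) - 3) = -2 + ((W² + 15*W²) - 3) = -2 + (16*W² - 3) = -2 + (-3 + 16*W²) = -5 + 16*W²)
r(x, t) = -2 + 2*I + 395*x (r(x, t) = (-2 + √(-5 + 1)) + x*(-5 + 16*5²) = (-2 + √(-4)) + x*(-5 + 16*25) = (-2 + 2*I) + x*(-5 + 400) = (-2 + 2*I) + x*395 = (-2 + 2*I) + 395*x = -2 + 2*I + 395*x)
r(-150, 88) + 34533 = (-2 + 2*I + 395*(-150)) + 34533 = (-2 + 2*I - 59250) + 34533 = (-59252 + 2*I) + 34533 = -24719 + 2*I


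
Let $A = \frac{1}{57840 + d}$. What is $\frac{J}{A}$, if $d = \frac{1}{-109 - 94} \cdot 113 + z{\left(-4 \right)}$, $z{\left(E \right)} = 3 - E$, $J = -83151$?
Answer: $- \frac{976427891028}{203} \approx -4.81 \cdot 10^{9}$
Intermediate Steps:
$d = \frac{1308}{203}$ ($d = \frac{1}{-109 - 94} \cdot 113 + \left(3 - -4\right) = \frac{1}{-203} \cdot 113 + \left(3 + 4\right) = \left(- \frac{1}{203}\right) 113 + 7 = - \frac{113}{203} + 7 = \frac{1308}{203} \approx 6.4434$)
$A = \frac{203}{11742828}$ ($A = \frac{1}{57840 + \frac{1308}{203}} = \frac{1}{\frac{11742828}{203}} = \frac{203}{11742828} \approx 1.7287 \cdot 10^{-5}$)
$\frac{J}{A} = - \frac{83151}{\frac{203}{11742828}} = \left(-83151\right) \frac{11742828}{203} = - \frac{976427891028}{203}$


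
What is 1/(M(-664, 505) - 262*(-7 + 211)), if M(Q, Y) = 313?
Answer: -1/53135 ≈ -1.8820e-5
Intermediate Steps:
1/(M(-664, 505) - 262*(-7 + 211)) = 1/(313 - 262*(-7 + 211)) = 1/(313 - 262*204) = 1/(313 - 53448) = 1/(-53135) = -1/53135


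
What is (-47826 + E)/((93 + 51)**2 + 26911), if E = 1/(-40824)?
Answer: -1952448625/1945141128 ≈ -1.0038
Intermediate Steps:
E = -1/40824 ≈ -2.4495e-5
(-47826 + E)/((93 + 51)**2 + 26911) = (-47826 - 1/40824)/((93 + 51)**2 + 26911) = -1952448625/(40824*(144**2 + 26911)) = -1952448625/(40824*(20736 + 26911)) = -1952448625/40824/47647 = -1952448625/40824*1/47647 = -1952448625/1945141128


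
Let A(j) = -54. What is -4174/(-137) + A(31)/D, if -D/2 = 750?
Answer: 1044733/34250 ≈ 30.503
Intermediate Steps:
D = -1500 (D = -2*750 = -1500)
-4174/(-137) + A(31)/D = -4174/(-137) - 54/(-1500) = -4174*(-1/137) - 54*(-1/1500) = 4174/137 + 9/250 = 1044733/34250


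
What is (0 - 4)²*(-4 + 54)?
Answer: 800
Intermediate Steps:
(0 - 4)²*(-4 + 54) = (-4)²*50 = 16*50 = 800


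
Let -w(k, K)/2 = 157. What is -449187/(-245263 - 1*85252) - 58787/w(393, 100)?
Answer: 19571030023/103781710 ≈ 188.58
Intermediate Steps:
w(k, K) = -314 (w(k, K) = -2*157 = -314)
-449187/(-245263 - 1*85252) - 58787/w(393, 100) = -449187/(-245263 - 1*85252) - 58787/(-314) = -449187/(-245263 - 85252) - 58787*(-1/314) = -449187/(-330515) + 58787/314 = -449187*(-1/330515) + 58787/314 = 449187/330515 + 58787/314 = 19571030023/103781710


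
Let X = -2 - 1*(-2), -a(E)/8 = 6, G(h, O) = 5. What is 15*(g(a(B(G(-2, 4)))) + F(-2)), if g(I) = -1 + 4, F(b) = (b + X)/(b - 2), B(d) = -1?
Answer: 105/2 ≈ 52.500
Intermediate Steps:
a(E) = -48 (a(E) = -8*6 = -48)
X = 0 (X = -2 + 2 = 0)
F(b) = b/(-2 + b) (F(b) = (b + 0)/(b - 2) = b/(-2 + b))
g(I) = 3
15*(g(a(B(G(-2, 4)))) + F(-2)) = 15*(3 - 2/(-2 - 2)) = 15*(3 - 2/(-4)) = 15*(3 - 2*(-1/4)) = 15*(3 + 1/2) = 15*(7/2) = 105/2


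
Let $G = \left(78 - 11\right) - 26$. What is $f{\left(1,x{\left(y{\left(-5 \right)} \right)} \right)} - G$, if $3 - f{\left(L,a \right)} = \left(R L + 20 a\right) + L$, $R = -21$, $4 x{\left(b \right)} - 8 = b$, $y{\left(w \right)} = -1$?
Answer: $-53$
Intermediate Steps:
$x{\left(b \right)} = 2 + \frac{b}{4}$
$f{\left(L,a \right)} = 3 - 20 a + 20 L$ ($f{\left(L,a \right)} = 3 - \left(\left(- 21 L + 20 a\right) + L\right) = 3 - \left(- 20 L + 20 a\right) = 3 + \left(- 20 a + 20 L\right) = 3 - 20 a + 20 L$)
$G = 41$ ($G = 67 - 26 = 41$)
$f{\left(1,x{\left(y{\left(-5 \right)} \right)} \right)} - G = \left(3 - 20 \left(2 + \frac{1}{4} \left(-1\right)\right) + 20 \cdot 1\right) - 41 = \left(3 - 20 \left(2 - \frac{1}{4}\right) + 20\right) - 41 = \left(3 - 35 + 20\right) - 41 = -12 - 41 = -53$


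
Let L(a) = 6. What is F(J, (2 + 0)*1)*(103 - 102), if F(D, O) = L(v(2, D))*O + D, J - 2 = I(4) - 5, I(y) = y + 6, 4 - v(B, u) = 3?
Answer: 19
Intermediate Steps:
v(B, u) = 1 (v(B, u) = 4 - 1*3 = 4 - 3 = 1)
I(y) = 6 + y
J = 7 (J = 2 + ((6 + 4) - 5) = 2 + (10 - 5) = 2 + 5 = 7)
F(D, O) = D + 6*O (F(D, O) = 6*O + D = D + 6*O)
F(J, (2 + 0)*1)*(103 - 102) = (7 + 6*((2 + 0)*1))*(103 - 102) = (7 + 6*(2*1))*1 = (7 + 6*2)*1 = (7 + 12)*1 = 19*1 = 19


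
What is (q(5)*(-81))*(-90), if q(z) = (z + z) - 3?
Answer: 51030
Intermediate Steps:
q(z) = -3 + 2*z (q(z) = 2*z - 3 = -3 + 2*z)
(q(5)*(-81))*(-90) = ((-3 + 2*5)*(-81))*(-90) = ((-3 + 10)*(-81))*(-90) = (7*(-81))*(-90) = -567*(-90) = 51030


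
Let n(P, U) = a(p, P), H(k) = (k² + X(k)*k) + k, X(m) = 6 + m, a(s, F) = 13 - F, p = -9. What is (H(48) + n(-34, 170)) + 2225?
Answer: 7216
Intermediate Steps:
H(k) = k + k² + k*(6 + k) (H(k) = (k² + (6 + k)*k) + k = (k² + k*(6 + k)) + k = k + k² + k*(6 + k))
n(P, U) = 13 - P
(H(48) + n(-34, 170)) + 2225 = (48*(7 + 2*48) + (13 - 1*(-34))) + 2225 = (48*(7 + 96) + (13 + 34)) + 2225 = (48*103 + 47) + 2225 = (4944 + 47) + 2225 = 4991 + 2225 = 7216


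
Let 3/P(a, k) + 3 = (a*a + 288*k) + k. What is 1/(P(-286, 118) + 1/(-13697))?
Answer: -1587413815/74804 ≈ -21221.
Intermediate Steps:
P(a, k) = 3/(-3 + a**2 + 289*k) (P(a, k) = 3/(-3 + ((a*a + 288*k) + k)) = 3/(-3 + ((a**2 + 288*k) + k)) = 3/(-3 + (a**2 + 289*k)) = 3/(-3 + a**2 + 289*k))
1/(P(-286, 118) + 1/(-13697)) = 1/(3/(-3 + (-286)**2 + 289*118) + 1/(-13697)) = 1/(3/(-3 + 81796 + 34102) - 1/13697) = 1/(3/115895 - 1/13697) = 1/(-74804/1587413815) = -1587413815/74804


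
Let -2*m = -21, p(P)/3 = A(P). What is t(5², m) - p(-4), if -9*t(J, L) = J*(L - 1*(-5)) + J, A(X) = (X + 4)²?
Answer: -275/6 ≈ -45.833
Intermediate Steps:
A(X) = (4 + X)²
p(P) = 3*(4 + P)²
m = 21/2 (m = -½*(-21) = 21/2 ≈ 10.500)
t(J, L) = -J/9 - J*(5 + L)/9 (t(J, L) = -(J*(L - 1*(-5)) + J)/9 = -(J*(L + 5) + J)/9 = -(J*(5 + L) + J)/9 = -(J + J*(5 + L))/9 = -J/9 - J*(5 + L)/9)
t(5², m) - p(-4) = -⅑*5²*(6 + 21/2) - 3*(4 - 4)² = -⅑*25*33/2 - 3*0² = -275/6 - 3*0 = -275/6 - 1*0 = -275/6 + 0 = -275/6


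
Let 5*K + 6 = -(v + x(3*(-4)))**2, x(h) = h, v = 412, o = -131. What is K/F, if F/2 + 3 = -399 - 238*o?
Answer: -80003/153880 ≈ -0.51991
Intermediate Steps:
F = 61552 (F = -6 + 2*(-399 - 238*(-131)) = -6 + 2*(-399 + 31178) = -6 + 2*30779 = -6 + 61558 = 61552)
K = -160006/5 (K = -6/5 + (-(412 + 3*(-4))**2)/5 = -6/5 + (-(412 - 12)**2)/5 = -6/5 + (-1*400**2)/5 = -6/5 + (-1*160000)/5 = -6/5 + (1/5)*(-160000) = -6/5 - 32000 = -160006/5 ≈ -32001.)
K/F = -160006/5/61552 = -160006/5*1/61552 = -80003/153880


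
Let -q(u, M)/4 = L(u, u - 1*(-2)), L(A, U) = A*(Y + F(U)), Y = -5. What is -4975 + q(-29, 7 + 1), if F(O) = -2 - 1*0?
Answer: -5787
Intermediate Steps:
F(O) = -2 (F(O) = -2 + 0 = -2)
L(A, U) = -7*A (L(A, U) = A*(-5 - 2) = A*(-7) = -7*A)
q(u, M) = 28*u (q(u, M) = -(-28)*u = 28*u)
-4975 + q(-29, 7 + 1) = -4975 + 28*(-29) = -4975 - 812 = -5787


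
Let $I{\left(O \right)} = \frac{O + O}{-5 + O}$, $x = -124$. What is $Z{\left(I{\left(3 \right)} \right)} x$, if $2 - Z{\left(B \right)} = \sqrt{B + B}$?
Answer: $-248 + 124 i \sqrt{6} \approx -248.0 + 303.74 i$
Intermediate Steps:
$I{\left(O \right)} = \frac{2 O}{-5 + O}$
$Z{\left(B \right)} = 2 - \sqrt{2} \sqrt{B}$ ($Z{\left(B \right)} = 2 - \sqrt{B + B} = 2 - \sqrt{2 B} = 2 - \sqrt{2} \sqrt{B}$)
$Z{\left(I{\left(3 \right)} \right)} x = \left(2 - \sqrt{2} \sqrt{2 \cdot 3 \frac{1}{-5 + 3}}\right) \left(-124\right) = \left(2 - \sqrt{2} \sqrt{2 \cdot 3 \frac{1}{-2}}\right) \left(-124\right) = \left(2 - \sqrt{2} \sqrt{2 \cdot 3 \left(- \frac{1}{2}\right)}\right) \left(-124\right) = \left(2 - \sqrt{2} \sqrt{-3}\right) \left(-124\right) = \left(2 - \sqrt{2} i \sqrt{3}\right) \left(-124\right) = \left(2 - i \sqrt{6}\right) \left(-124\right) = -248 + 124 i \sqrt{6}$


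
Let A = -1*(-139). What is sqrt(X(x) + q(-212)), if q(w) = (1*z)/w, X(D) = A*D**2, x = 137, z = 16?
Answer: sqrt(7328374607)/53 ≈ 1615.2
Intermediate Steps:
A = 139
X(D) = 139*D**2
q(w) = 16/w (q(w) = (1*16)/w = 16/w)
sqrt(X(x) + q(-212)) = sqrt(139*137**2 + 16/(-212)) = sqrt(139*18769 + 16*(-1/212)) = sqrt(2608891 - 4/53) = sqrt(138271219/53) = sqrt(7328374607)/53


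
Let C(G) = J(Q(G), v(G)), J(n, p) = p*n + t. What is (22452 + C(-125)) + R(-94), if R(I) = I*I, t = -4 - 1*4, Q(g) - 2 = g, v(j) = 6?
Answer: 30542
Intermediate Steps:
Q(g) = 2 + g
t = -8 (t = -4 - 4 = -8)
J(n, p) = -8 + n*p (J(n, p) = p*n - 8 = n*p - 8 = -8 + n*p)
R(I) = I²
C(G) = 4 + 6*G (C(G) = -8 + (2 + G)*6 = -8 + (12 + 6*G) = 4 + 6*G)
(22452 + C(-125)) + R(-94) = (22452 + (4 + 6*(-125))) + (-94)² = (22452 + (4 - 750)) + 8836 = (22452 - 746) + 8836 = 21706 + 8836 = 30542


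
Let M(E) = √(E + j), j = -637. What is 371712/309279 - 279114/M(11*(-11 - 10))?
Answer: 123904/103093 + 139557*I*√217/217 ≈ 1.2019 + 9473.8*I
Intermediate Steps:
M(E) = √(-637 + E) (M(E) = √(E - 637) = √(-637 + E))
371712/309279 - 279114/M(11*(-11 - 10)) = 371712/309279 - 279114/√(-637 + 11*(-11 - 10)) = 371712*(1/309279) - 279114/√(-637 + 11*(-21)) = 123904/103093 - 279114/√(-637 - 231) = 123904/103093 - 279114*(-I*√217/434) = 123904/103093 - (-139557)*I*√217/217 = 123904/103093 + 139557*I*√217/217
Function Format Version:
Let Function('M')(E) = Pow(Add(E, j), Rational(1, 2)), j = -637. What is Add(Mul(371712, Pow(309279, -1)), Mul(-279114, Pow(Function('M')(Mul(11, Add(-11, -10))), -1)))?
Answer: Add(Rational(123904, 103093), Mul(Rational(139557, 217), I, Pow(217, Rational(1, 2)))) ≈ Add(1.2019, Mul(9473.8, I))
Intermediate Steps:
Function('M')(E) = Pow(Add(-637, E), Rational(1, 2)) (Function('M')(E) = Pow(Add(E, -637), Rational(1, 2)) = Pow(Add(-637, E), Rational(1, 2)))
Add(Mul(371712, Pow(309279, -1)), Mul(-279114, Pow(Function('M')(Mul(11, Add(-11, -10))), -1))) = Add(Mul(371712, Pow(309279, -1)), Mul(-279114, Pow(Pow(Add(-637, Mul(11, Add(-11, -10))), Rational(1, 2)), -1))) = Add(Mul(371712, Rational(1, 309279)), Mul(-279114, Pow(Pow(Add(-637, Mul(11, -21)), Rational(1, 2)), -1))) = Add(Rational(123904, 103093), Mul(-279114, Pow(Pow(Add(-637, -231), Rational(1, 2)), -1))) = Add(Rational(123904, 103093), Mul(-279114, Pow(Pow(-868, Rational(1, 2)), -1))) = Add(Rational(123904, 103093), Mul(-279114, Pow(Mul(2, I, Pow(217, Rational(1, 2))), -1))) = Add(Rational(123904, 103093), Mul(-279114, Mul(Rational(-1, 434), I, Pow(217, Rational(1, 2))))) = Add(Rational(123904, 103093), Mul(Rational(139557, 217), I, Pow(217, Rational(1, 2))))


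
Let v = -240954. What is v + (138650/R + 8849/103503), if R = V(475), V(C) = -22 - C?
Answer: -12409258838411/51440991 ≈ -2.4123e+5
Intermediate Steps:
R = -497 (R = -22 - 1*475 = -22 - 475 = -497)
v + (138650/R + 8849/103503) = -240954 + (138650/(-497) + 8849/103503) = -240954 + (138650*(-1/497) + 8849*(1/103503)) = -240954 + (-138650/497 + 8849/103503) = -240954 - 14346292997/51440991 = -12409258838411/51440991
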